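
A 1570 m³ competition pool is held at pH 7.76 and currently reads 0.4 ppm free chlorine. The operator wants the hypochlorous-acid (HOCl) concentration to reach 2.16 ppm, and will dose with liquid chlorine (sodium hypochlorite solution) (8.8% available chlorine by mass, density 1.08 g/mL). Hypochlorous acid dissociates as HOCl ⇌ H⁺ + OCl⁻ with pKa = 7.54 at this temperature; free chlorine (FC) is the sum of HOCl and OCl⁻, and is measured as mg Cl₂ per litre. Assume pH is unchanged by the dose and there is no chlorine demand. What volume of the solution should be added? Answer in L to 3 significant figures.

88.3 L

Volume: 1570 m³ = 1,570,000 L.
[OCl⁻]/[HOCl] = 10^(pH − pKa) = 10^(7.76 − 7.54) = 1.66; fraction as HOCl = 1/(1 + 1.66) = 0.376.
Free chlorine required for 2.16 ppm HOCl: 2.16 / 0.376 = 5.745 ppm.
FC to add: 5.745 − 0.4 = 5.345 mg/L as Cl₂.
Cl₂ equivalent: 5.345 mg/L × 1,570,000 L = 8391 g.
Product at 8.8% available Cl: 8391 / 0.088 = 95,350 g.
Volume: 95,350 g ÷ 1.08 g/mL = 88,290 mL.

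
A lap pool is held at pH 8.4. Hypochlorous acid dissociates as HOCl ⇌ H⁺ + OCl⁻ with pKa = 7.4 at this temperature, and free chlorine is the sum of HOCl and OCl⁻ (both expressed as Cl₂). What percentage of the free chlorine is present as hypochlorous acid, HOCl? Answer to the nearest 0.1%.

9.1%

[OCl⁻]/[HOCl] = 10^(pH − pKa) = 10^(8.4 − 7.4) = 10^1.00 = 10.
Fraction as HOCl = 1 / (1 + 10) = 0.09091.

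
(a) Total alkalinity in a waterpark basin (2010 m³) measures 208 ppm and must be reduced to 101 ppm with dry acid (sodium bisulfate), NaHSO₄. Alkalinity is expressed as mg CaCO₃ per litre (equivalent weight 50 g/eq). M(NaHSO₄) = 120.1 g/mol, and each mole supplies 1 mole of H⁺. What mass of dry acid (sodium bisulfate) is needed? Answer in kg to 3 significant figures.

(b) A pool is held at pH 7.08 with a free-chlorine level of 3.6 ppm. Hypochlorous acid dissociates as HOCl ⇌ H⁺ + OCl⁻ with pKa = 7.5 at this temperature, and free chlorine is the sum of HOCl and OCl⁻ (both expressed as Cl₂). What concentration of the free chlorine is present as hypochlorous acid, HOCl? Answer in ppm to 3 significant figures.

(a) 517 kg; (b) 2.61 ppm

(a) Volume: 2010 m³ = 2,010,000 L.
(a) Alkalinity to neutralize: (208 − 101) = 107 mg/L as CaCO₃ × 2,010,000 L = 215,100 g as CaCO₃.
(a) Equivalents of H⁺ required: 215,100 ÷ 50 g/eq = 4301 eq = 4301 mol NaHSO₄.
(a) Mass of NaHSO₄: 4301 × 120.1 = 516,600 g.

(b) [OCl⁻]/[HOCl] = 10^(pH − pKa) = 10^(7.08 − 7.5) = 10^-0.42 = 0.3802.
(b) Fraction as HOCl = 1 / (1 + 0.3802) = 0.7245.
(b) HOCl = 0.7245 × 3.6 ppm = 2.608 ppm.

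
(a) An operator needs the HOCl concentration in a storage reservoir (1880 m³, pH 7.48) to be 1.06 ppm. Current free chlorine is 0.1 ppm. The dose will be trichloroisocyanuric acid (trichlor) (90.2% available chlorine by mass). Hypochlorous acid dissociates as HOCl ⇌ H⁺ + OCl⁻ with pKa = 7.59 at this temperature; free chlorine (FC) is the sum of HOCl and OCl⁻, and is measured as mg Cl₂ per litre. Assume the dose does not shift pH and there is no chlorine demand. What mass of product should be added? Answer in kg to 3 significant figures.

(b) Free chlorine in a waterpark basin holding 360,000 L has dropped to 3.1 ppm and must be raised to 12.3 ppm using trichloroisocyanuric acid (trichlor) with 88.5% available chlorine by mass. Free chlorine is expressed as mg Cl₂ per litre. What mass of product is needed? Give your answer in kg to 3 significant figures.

(a) Volume: 1880 m³ = 1,880,000 L.
(a) [OCl⁻]/[HOCl] = 10^(pH − pKa) = 10^(7.48 − 7.59) = 0.7762; fraction as HOCl = 1/(1 + 0.7762) = 0.563.
(a) Free chlorine required for 1.06 ppm HOCl: 1.06 / 0.563 = 1.883 ppm.
(a) FC to add: 1.883 − 0.1 = 1.783 mg/L as Cl₂.
(a) Cl₂ equivalent: 1.783 mg/L × 1,880,000 L = 3352 g.
(a) Product at 90.2% available Cl: 3352 / 0.902 = 3716 g.

(b) Chlorine deficit: 12.3 − 3.1 = 9.2 ppm = 9.2 mg/L as Cl₂.
(b) Cl₂ equivalent needed: 9.2 mg/L × 360,000 L = 3,312,000 mg = 3312 g.
(b) Product at 88.5% available chlorine: 3312 / 0.885 = 3742 g.

(a) 3.72 kg; (b) 3.74 kg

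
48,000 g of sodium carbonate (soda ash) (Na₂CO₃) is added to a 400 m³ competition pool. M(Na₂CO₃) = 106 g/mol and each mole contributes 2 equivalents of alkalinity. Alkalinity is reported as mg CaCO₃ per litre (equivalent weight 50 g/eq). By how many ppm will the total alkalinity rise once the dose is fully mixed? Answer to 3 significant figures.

Volume: 400 m³ = 400,000 L.
Moles of Na₂CO₃: 48,000 g ÷ 106 g/mol = 452.8 mol → 905.7 eq of alkalinity.
As CaCO₃: 905.7 eq × 50 g/eq = 45,280 g.
Rise: 45,280 g / 400,000 L × 1000 = 113.2 mg/L.

113 ppm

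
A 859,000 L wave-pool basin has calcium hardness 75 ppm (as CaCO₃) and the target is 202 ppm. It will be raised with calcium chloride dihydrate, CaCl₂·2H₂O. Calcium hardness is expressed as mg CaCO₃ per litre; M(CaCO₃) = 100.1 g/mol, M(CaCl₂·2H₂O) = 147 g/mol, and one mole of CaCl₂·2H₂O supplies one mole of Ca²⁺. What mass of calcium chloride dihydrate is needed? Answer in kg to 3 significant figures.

Hardness to add: (202 − 75) = 127 mg/L as CaCO₃ × 859,000 L = 109,100 g as CaCO₃.
Moles of Ca²⁺ (1 mol Ca²⁺ ≡ 1 mol CaCO₃): 109,100 / 100.1 g/mol = 1090 mol.
Mass of CaCl₂·2H₂O: 1090 × 147 = 160,200 g.

160 kg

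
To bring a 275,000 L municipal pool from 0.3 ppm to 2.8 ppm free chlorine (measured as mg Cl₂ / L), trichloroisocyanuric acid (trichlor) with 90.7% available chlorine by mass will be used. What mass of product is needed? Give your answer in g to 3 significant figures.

Chlorine deficit: 2.8 − 0.3 = 2.5 ppm = 2.5 mg/L as Cl₂.
Cl₂ equivalent needed: 2.5 mg/L × 275,000 L = 687,500 mg = 687.5 g.
Product at 90.7% available chlorine: 687.5 / 0.907 = 758 g.

758 g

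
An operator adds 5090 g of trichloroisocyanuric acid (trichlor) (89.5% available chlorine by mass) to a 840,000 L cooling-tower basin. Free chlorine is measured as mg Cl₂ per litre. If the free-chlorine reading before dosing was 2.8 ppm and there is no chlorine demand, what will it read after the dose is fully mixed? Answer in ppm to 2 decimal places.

8.22 ppm

Available chlorine delivered: 5090 g × 0.895 = 4556 g as Cl₂.
Concentration rise: 4556 g / 840,000 L = 5.423 mg/L = 5.42 ppm.
Final FC: 2.8 + 5.42 = 8.22 ppm.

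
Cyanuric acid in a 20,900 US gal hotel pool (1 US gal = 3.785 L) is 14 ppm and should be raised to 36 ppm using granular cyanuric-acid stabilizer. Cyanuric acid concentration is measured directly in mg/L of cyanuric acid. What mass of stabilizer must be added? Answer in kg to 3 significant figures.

Volume: 20,900 US gal × 3.785 L/gal = 79,106 L.
CYA to add: (36 − 14) = 22 mg/L × 79,106 L = 1740 g cyanuric acid.

1.74 kg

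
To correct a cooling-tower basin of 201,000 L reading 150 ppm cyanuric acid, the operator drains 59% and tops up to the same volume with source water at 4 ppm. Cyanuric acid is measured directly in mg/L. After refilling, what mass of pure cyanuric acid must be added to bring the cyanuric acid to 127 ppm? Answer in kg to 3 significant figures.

After draining 59% and refilling: 150 × 0.41 + 4 × 0.59 = 63.86 ppm.
Deficit to target: 127 − 63.86 = 63.14 mg/L.
Mass: 63.14 mg/L × 201,000 L = 12,690 g cyanuric acid.

12.7 kg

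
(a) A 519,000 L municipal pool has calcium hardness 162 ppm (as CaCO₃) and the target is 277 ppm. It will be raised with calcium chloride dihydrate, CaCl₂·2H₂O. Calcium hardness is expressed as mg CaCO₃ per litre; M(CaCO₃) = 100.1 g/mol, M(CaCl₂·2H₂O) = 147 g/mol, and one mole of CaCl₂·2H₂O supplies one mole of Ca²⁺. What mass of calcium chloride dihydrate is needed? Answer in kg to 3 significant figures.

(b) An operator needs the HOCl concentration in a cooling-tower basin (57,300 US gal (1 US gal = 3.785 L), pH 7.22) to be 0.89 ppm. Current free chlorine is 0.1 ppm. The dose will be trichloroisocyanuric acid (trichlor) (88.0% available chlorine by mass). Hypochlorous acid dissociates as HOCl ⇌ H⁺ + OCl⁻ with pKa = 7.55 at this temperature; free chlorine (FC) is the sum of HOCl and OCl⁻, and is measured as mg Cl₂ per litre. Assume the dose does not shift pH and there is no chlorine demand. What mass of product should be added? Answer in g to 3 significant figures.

(a) 87.6 kg; (b) 297 g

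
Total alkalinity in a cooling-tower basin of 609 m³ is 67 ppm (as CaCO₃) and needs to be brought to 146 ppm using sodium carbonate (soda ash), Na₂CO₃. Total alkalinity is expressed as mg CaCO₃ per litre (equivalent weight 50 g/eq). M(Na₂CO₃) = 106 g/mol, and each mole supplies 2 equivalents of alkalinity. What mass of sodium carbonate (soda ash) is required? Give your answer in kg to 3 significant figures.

51.0 kg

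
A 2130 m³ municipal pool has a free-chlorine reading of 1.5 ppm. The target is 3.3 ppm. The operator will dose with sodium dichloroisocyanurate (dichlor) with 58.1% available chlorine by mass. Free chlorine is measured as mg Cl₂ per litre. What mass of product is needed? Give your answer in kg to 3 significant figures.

6.60 kg

Volume: 2130 m³ = 2,130,000 L.
Chlorine deficit: 3.3 − 1.5 = 1.8 ppm = 1.8 mg/L as Cl₂.
Cl₂ equivalent needed: 1.8 mg/L × 2,130,000 L = 3,834,000 mg = 3834 g.
Product at 58.1% available chlorine: 3834 / 0.581 = 6599 g.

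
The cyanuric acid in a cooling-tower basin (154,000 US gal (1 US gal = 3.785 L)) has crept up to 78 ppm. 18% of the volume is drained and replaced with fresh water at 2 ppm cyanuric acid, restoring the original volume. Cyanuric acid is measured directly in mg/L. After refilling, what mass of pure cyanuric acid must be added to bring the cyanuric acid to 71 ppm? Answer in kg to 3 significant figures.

Volume: 154,000 US gal × 3.785 L/gal = 582,890 L.
After draining 18% and refilling: 78 × 0.82 + 2 × 0.18 = 64.32 ppm.
Deficit to target: 71 − 64.32 = 6.68 mg/L.
Mass: 6.68 mg/L × 582,890 L = 3894 g cyanuric acid.

3.89 kg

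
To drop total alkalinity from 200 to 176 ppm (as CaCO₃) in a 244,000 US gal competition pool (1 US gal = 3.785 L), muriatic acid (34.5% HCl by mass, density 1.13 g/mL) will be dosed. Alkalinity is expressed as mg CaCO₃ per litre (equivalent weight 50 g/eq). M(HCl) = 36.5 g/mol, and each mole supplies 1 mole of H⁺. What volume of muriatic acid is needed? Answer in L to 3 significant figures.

Volume: 244,000 US gal × 3.785 L/gal = 923,540 L.
Alkalinity to neutralize: (200 − 176) = 24 mg/L as CaCO₃ × 923,540 L = 22,160 g as CaCO₃.
Equivalents of H⁺ required: 22,160 ÷ 50 g/eq = 443.3 eq = 443.3 mol HCl.
Mass of HCl: 443.3 × 36.5 = 16,180 g.
Mass of 34.5% solution: 16,180 / 0.345 = 46,900 g.
Volume: 46,900 g ÷ 1.13 g/mL = 41,500 mL.

41.5 L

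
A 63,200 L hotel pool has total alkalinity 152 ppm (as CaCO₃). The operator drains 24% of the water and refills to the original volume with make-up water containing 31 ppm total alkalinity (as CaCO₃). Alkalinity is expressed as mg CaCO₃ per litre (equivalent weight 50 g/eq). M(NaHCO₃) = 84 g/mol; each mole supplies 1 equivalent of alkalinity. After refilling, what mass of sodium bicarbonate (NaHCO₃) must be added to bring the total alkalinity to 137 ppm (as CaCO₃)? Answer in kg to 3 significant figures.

After draining 24% and refilling: 152 × 0.76 + 31 × 0.24 = 122.96 ppm.
Deficit to target: 137 − 122.96 = 14.04 mg/L.
As CaCO₃: 14.04 mg/L × 63,200 L = 887.3 g; ÷ 50 g/eq ÷ 1 = 17.75 mol NaHCO₃.
Mass: 17.75 × 84 = 1491 g.

1.49 kg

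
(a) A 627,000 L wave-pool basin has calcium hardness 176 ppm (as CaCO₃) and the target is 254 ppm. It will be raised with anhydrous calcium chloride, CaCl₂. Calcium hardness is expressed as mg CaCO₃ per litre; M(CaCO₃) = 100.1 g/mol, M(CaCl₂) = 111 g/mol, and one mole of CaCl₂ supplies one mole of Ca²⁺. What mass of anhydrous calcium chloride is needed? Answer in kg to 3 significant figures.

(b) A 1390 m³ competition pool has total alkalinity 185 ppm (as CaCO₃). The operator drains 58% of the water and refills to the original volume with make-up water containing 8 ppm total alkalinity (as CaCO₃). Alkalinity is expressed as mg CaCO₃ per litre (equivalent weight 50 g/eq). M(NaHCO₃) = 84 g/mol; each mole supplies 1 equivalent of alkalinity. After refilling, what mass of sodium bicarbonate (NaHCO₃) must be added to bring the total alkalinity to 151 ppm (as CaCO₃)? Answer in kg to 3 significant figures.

(a) Hardness to add: (254 − 176) = 78 mg/L as CaCO₃ × 627,000 L = 48,910 g as CaCO₃.
(a) Moles of Ca²⁺ (1 mol Ca²⁺ ≡ 1 mol CaCO₃): 48,910 / 100.1 g/mol = 488.6 mol.
(a) Mass of CaCl₂: 488.6 × 111 = 54,230 g.

(b) Volume: 1390 m³ = 1,390,000 L.
(b) After draining 58% and refilling: 185 × 0.42 + 8 × 0.58 = 82.34 ppm.
(b) Deficit to target: 151 − 82.34 = 68.66 mg/L.
(b) As CaCO₃: 68.66 mg/L × 1,390,000 L = 95,440 g; ÷ 50 g/eq ÷ 1 = 1909 mol NaHCO₃.
(b) Mass: 1909 × 84 = 160,300 g.

(a) 54.2 kg; (b) 160 kg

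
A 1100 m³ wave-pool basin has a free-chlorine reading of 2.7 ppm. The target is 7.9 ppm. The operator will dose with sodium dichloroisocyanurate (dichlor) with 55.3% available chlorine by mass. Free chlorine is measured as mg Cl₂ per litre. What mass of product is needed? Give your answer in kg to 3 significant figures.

Volume: 1100 m³ = 1,100,000 L.
Chlorine deficit: 7.9 − 2.7 = 5.2 ppm = 5.2 mg/L as Cl₂.
Cl₂ equivalent needed: 5.2 mg/L × 1,100,000 L = 5,720,000 mg = 5720 g.
Product at 55.3% available chlorine: 5720 / 0.553 = 10,340 g.

10.3 kg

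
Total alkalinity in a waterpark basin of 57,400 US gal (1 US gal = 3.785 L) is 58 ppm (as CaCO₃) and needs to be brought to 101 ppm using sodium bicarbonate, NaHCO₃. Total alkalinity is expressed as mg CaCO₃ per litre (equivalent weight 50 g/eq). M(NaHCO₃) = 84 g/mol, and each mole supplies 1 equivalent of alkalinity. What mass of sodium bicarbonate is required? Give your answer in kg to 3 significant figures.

15.7 kg

Volume: 57,400 US gal × 3.785 L/gal = 217,259 L.
Alkalinity to add: (101 − 58) = 43 mg/L as CaCO₃ × 217,259 L = 9342 g as CaCO₃.
Equivalents: 9342 g ÷ 50 g/eq = 186.8 eq.
NaHCO₃ supplies 1 eq per mole → 186.8 mol.
Mass: 186.8 mol × 84 g/mol = 15,690 g.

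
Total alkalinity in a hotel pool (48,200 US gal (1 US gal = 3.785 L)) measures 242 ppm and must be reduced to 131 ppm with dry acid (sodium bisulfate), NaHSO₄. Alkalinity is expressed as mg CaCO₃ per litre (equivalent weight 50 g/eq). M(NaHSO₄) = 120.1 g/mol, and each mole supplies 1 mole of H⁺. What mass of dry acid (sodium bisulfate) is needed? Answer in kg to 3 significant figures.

Volume: 48,200 US gal × 3.785 L/gal = 182,437 L.
Alkalinity to neutralize: (242 − 131) = 111 mg/L as CaCO₃ × 182,437 L = 20,250 g as CaCO₃.
Equivalents of H⁺ required: 20,250 ÷ 50 g/eq = 405 eq = 405 mol NaHSO₄.
Mass of NaHSO₄: 405 × 120.1 = 48,640 g.

48.6 kg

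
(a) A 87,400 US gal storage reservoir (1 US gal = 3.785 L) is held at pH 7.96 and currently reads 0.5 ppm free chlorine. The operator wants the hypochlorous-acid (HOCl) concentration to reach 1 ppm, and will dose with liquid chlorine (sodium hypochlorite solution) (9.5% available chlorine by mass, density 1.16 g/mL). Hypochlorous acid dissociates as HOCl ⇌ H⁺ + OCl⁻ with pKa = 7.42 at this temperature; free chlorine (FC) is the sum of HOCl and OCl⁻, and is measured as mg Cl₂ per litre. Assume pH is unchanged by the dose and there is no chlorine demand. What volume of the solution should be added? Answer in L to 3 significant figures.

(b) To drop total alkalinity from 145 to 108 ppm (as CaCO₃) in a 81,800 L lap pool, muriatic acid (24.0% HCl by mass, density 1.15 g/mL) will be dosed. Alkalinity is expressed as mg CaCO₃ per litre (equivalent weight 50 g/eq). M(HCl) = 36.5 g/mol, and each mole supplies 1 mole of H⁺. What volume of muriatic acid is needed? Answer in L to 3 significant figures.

(a) 11.9 L; (b) 8.01 L

(a) Volume: 87,400 US gal × 3.785 L/gal = 330,809 L.
(a) [OCl⁻]/[HOCl] = 10^(pH − pKa) = 10^(7.96 − 7.42) = 3.467; fraction as HOCl = 1/(1 + 3.467) = 0.2238.
(a) Free chlorine required for 1 ppm HOCl: 1 / 0.2238 = 4.467 ppm.
(a) FC to add: 4.467 − 0.5 = 3.967 mg/L as Cl₂.
(a) Cl₂ equivalent: 3.967 mg/L × 330,809 L = 1312 g.
(a) Product at 9.5% available Cl: 1312 / 0.095 = 13,820 g.
(a) Volume: 13,820 g ÷ 1.16 g/mL = 11,910 mL.

(b) Alkalinity to neutralize: (145 − 108) = 37 mg/L as CaCO₃ × 81,800 L = 3027 g as CaCO₃.
(b) Equivalents of H⁺ required: 3027 ÷ 50 g/eq = 60.53 eq = 60.53 mol HCl.
(b) Mass of HCl: 60.53 × 36.5 = 2209 g.
(b) Mass of 24.0% solution: 2209 / 0.24 = 9206 g.
(b) Volume: 9206 g ÷ 1.15 g/mL = 8005 mL.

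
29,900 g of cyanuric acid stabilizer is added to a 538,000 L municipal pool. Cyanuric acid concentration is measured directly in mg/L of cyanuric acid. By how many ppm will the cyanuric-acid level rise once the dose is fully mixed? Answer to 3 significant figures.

Rise: 29,900 g / 538,000 L × 1000 = 55.58 mg/L.

55.6 ppm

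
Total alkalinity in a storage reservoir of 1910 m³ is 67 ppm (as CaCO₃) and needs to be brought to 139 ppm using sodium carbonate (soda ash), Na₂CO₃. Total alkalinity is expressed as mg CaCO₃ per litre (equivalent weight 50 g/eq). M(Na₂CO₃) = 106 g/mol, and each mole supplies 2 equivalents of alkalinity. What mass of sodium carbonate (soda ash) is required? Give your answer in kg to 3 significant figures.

146 kg

Volume: 1910 m³ = 1,910,000 L.
Alkalinity to add: (139 − 67) = 72 mg/L as CaCO₃ × 1,910,000 L = 137,500 g as CaCO₃.
Equivalents: 137,500 g ÷ 50 g/eq = 2750 eq.
Each mole of Na₂CO₃ supplies 2 eq, so 2750 / 2 = 1375 mol.
Mass: 1375 mol × 106 g/mol = 145,800 g.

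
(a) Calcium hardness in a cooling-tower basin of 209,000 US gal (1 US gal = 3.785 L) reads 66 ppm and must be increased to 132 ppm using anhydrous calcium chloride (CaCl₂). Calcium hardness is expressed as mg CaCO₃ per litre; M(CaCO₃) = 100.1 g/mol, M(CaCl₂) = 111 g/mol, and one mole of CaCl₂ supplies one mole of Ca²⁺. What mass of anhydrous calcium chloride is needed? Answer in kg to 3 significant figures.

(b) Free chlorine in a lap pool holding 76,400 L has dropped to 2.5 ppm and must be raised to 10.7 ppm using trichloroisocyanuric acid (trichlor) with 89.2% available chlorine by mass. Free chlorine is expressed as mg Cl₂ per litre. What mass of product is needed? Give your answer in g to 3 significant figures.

(a) 57.9 kg; (b) 702 g

(a) Volume: 209,000 US gal × 3.785 L/gal = 791,065 L.
(a) Hardness to add: (132 − 66) = 66 mg/L as CaCO₃ × 791,065 L = 52,210 g as CaCO₃.
(a) Moles of Ca²⁺ (1 mol Ca²⁺ ≡ 1 mol CaCO₃): 52,210 / 100.1 g/mol = 521.6 mol.
(a) Mass of CaCl₂: 521.6 × 111 = 57,900 g.

(b) Chlorine deficit: 10.7 − 2.5 = 8.2 ppm = 8.2 mg/L as Cl₂.
(b) Cl₂ equivalent needed: 8.2 mg/L × 76,400 L = 626,500 mg = 626.5 g.
(b) Product at 89.2% available chlorine: 626.5 / 0.892 = 702.3 g.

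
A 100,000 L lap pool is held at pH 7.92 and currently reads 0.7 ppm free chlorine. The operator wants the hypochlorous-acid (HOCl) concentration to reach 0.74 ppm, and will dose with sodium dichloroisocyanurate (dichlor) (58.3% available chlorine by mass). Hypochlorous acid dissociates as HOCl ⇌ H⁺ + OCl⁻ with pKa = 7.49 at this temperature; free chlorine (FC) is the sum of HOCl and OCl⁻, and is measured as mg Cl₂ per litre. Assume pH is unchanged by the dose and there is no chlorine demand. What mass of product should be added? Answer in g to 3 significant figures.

[OCl⁻]/[HOCl] = 10^(pH − pKa) = 10^(7.92 − 7.49) = 2.692; fraction as HOCl = 1/(1 + 2.692) = 0.2709.
Free chlorine required for 0.74 ppm HOCl: 0.74 / 0.2709 = 2.732 ppm.
FC to add: 2.732 − 0.7 = 2.032 mg/L as Cl₂.
Cl₂ equivalent: 2.032 mg/L × 100,000 L = 203.2 g.
Product at 58.3% available Cl: 203.2 / 0.583 = 348.5 g.

348 g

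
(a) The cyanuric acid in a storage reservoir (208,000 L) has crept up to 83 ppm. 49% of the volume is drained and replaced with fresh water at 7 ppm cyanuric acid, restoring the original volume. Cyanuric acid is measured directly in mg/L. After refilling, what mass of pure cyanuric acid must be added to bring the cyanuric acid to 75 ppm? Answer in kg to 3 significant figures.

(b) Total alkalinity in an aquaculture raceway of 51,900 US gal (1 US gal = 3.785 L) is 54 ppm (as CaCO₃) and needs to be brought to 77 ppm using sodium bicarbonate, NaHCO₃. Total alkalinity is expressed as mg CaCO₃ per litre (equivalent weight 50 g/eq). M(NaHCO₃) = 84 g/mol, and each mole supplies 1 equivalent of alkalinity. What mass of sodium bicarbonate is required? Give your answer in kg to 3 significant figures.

(a) After draining 49% and refilling: 83 × 0.51 + 7 × 0.49 = 45.76 ppm.
(a) Deficit to target: 75 − 45.76 = 29.24 mg/L.
(a) Mass: 29.24 mg/L × 208,000 L = 6082 g cyanuric acid.

(b) Volume: 51,900 US gal × 3.785 L/gal = 196,442 L.
(b) Alkalinity to add: (77 − 54) = 23 mg/L as CaCO₃ × 196,442 L = 4518 g as CaCO₃.
(b) Equivalents: 4518 g ÷ 50 g/eq = 90.36 eq.
(b) NaHCO₃ supplies 1 eq per mole → 90.36 mol.
(b) Mass: 90.36 mol × 84 g/mol = 7590 g.

(a) 6.08 kg; (b) 7.59 kg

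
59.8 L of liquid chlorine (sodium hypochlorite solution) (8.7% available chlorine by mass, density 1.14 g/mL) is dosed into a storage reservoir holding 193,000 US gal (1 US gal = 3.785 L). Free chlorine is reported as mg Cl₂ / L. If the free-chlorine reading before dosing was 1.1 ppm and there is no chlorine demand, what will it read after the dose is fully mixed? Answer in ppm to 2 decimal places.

Volume: 193,000 US gal × 3.785 L/gal = 730,505 L.
Mass of solution: 59.8 L × 1000 mL/L × 1.14 g/mL = 68,170 g.
Available chlorine delivered: 68,170 g × 0.087 = 5931 g as Cl₂.
Concentration rise: 5931 g / 730,505 L = 8.119 mg/L = 8.12 ppm.
Final FC: 1.1 + 8.12 = 9.22 ppm.

9.22 ppm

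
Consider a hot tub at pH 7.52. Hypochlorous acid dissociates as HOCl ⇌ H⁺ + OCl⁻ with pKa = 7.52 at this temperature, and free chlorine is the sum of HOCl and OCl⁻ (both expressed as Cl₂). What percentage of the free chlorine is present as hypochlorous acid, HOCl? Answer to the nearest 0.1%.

50.0%

[OCl⁻]/[HOCl] = 10^(pH − pKa) = 10^(7.52 − 7.52) = 10^0.00 = 1.
Fraction as HOCl = 1 / (1 + 1) = 0.5.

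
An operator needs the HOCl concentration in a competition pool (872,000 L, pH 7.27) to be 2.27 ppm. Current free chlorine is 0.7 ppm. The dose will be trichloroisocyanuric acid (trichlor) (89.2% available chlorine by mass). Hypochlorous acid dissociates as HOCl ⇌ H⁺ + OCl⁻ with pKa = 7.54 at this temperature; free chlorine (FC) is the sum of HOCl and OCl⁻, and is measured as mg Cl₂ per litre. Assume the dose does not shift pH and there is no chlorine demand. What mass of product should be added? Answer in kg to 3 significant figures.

2.73 kg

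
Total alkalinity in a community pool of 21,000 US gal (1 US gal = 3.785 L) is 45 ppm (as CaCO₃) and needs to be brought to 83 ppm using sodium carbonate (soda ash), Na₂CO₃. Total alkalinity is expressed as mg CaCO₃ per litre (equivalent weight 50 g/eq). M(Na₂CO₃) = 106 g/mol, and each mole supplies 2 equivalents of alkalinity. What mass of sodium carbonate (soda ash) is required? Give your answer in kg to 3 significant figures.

3.20 kg

Volume: 21,000 US gal × 3.785 L/gal = 79,485 L.
Alkalinity to add: (83 − 45) = 38 mg/L as CaCO₃ × 79,485 L = 3020 g as CaCO₃.
Equivalents: 3020 g ÷ 50 g/eq = 60.41 eq.
Each mole of Na₂CO₃ supplies 2 eq, so 60.41 / 2 = 30.2 mol.
Mass: 30.2 mol × 106 g/mol = 3202 g.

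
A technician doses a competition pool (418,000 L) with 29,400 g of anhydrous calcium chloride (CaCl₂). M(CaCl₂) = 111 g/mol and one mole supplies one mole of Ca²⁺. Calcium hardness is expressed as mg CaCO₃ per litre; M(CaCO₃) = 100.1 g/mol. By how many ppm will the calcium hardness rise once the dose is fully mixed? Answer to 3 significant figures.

63.4 ppm

Moles of Ca²⁺: 29,400 g ÷ 111 g/mol = 264.9 mol.
As CaCO₃: 264.9 mol × 100.1 g/mol = 26,510 g.
Rise: 26,510 g / 418,000 L × 1000 = 63.43 mg/L.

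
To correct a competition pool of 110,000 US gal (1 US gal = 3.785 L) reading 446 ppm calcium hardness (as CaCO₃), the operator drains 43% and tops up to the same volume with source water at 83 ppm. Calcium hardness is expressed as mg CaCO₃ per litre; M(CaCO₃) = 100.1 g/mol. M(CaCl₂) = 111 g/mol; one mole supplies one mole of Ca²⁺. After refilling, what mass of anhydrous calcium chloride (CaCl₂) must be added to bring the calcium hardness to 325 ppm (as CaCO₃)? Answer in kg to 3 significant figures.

Volume: 110,000 US gal × 3.785 L/gal = 416,350 L.
After draining 43% and refilling: 446 × 0.57 + 83 × 0.43 = 289.91 ppm.
Deficit to target: 325 − 289.91 = 35.09 mg/L.
As CaCO₃: 35.09 mg/L × 416,350 L = 14,610 g; ÷ 100.1 = 146 mol Ca²⁺.
Mass: 146 × 111 = 16,200 g.

16.2 kg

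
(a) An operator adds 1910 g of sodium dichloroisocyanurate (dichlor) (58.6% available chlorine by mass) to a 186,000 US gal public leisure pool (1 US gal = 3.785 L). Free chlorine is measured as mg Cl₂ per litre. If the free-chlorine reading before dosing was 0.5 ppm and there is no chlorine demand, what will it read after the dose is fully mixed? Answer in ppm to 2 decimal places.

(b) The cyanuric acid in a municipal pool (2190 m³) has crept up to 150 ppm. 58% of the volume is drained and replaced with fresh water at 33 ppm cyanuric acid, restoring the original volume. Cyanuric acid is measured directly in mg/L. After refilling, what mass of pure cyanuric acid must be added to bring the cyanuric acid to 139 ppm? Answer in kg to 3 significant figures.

(a) 2.09 ppm; (b) 125 kg

(a) Volume: 186,000 US gal × 3.785 L/gal = 704,010 L.
(a) Available chlorine delivered: 1910 g × 0.586 = 1119 g as Cl₂.
(a) Concentration rise: 1119 g / 704,010 L = 1.59 mg/L = 1.59 ppm.
(a) Final FC: 0.5 + 1.59 = 2.09 ppm.

(b) Volume: 2190 m³ = 2,190,000 L.
(b) After draining 58% and refilling: 150 × 0.42 + 33 × 0.58 = 82.14 ppm.
(b) Deficit to target: 139 − 82.14 = 56.86 mg/L.
(b) Mass: 56.86 mg/L × 2,190,000 L = 124,500 g cyanuric acid.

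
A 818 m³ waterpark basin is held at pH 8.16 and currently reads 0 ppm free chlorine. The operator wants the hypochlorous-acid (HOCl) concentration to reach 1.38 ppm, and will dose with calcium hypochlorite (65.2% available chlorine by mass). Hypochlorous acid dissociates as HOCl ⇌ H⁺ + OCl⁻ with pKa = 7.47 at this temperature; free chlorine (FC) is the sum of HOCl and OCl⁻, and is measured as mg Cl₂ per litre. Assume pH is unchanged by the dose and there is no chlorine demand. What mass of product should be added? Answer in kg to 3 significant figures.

10.2 kg

Volume: 818 m³ = 818,000 L.
[OCl⁻]/[HOCl] = 10^(pH − pKa) = 10^(8.16 − 7.47) = 4.898; fraction as HOCl = 1/(1 + 4.898) = 0.1696.
Free chlorine required for 1.38 ppm HOCl: 1.38 / 0.1696 = 8.139 ppm.
FC to add: 8.139 − 0 = 8.139 mg/L as Cl₂.
Cl₂ equivalent: 8.139 mg/L × 818,000 L = 6658 g.
Product at 65.2% available Cl: 6658 / 0.652 = 10,210 g.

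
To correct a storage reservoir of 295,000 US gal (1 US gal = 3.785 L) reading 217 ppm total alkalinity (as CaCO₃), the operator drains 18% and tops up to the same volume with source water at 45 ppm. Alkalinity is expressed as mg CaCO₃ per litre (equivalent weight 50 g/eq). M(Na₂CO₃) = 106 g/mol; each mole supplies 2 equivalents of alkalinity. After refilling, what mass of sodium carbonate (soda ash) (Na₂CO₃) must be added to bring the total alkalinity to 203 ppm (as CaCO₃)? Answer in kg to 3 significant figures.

20.1 kg

Volume: 295,000 US gal × 3.785 L/gal = 1,116,575 L.
After draining 18% and refilling: 217 × 0.82 + 45 × 0.18 = 186.04 ppm.
Deficit to target: 203 − 186.04 = 16.96 mg/L.
As CaCO₃: 16.96 mg/L × 1,116,575 L = 18,940 g; ÷ 50 g/eq ÷ 2 = 189.4 mol Na₂CO₃.
Mass: 189.4 × 106 = 20,070 g.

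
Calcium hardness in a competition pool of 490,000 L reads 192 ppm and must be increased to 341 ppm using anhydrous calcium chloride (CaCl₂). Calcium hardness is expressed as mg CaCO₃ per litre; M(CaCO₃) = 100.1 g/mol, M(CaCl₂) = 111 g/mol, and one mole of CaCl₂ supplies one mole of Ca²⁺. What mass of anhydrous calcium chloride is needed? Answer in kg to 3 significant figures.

Hardness to add: (341 − 192) = 149 mg/L as CaCO₃ × 490,000 L = 73,010 g as CaCO₃.
Moles of Ca²⁺ (1 mol Ca²⁺ ≡ 1 mol CaCO₃): 73,010 / 100.1 g/mol = 729.4 mol.
Mass of CaCl₂: 729.4 × 111 = 80,960 g.

81.0 kg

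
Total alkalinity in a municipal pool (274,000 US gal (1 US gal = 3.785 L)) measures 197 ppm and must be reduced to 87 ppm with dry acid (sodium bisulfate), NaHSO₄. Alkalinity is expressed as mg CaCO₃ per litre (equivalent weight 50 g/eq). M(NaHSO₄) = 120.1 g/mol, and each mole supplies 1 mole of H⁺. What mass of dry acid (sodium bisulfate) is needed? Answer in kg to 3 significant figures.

274 kg

Volume: 274,000 US gal × 3.785 L/gal = 1,037,090 L.
Alkalinity to neutralize: (197 − 87) = 110 mg/L as CaCO₃ × 1,037,090 L = 114,100 g as CaCO₃.
Equivalents of H⁺ required: 114,100 ÷ 50 g/eq = 2282 eq = 2282 mol NaHSO₄.
Mass of NaHSO₄: 2282 × 120.1 = 274,000 g.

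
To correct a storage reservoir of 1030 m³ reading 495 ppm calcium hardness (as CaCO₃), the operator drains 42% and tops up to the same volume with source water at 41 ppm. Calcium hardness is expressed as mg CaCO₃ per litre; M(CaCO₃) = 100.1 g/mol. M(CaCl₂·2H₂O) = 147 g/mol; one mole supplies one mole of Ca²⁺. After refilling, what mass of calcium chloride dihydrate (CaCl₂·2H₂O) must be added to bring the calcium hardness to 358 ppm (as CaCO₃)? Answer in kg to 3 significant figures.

Volume: 1030 m³ = 1,030,000 L.
After draining 42% and refilling: 495 × 0.58 + 41 × 0.42 = 304.32 ppm.
Deficit to target: 358 − 304.32 = 53.68 mg/L.
As CaCO₃: 53.68 mg/L × 1,030,000 L = 55,290 g; ÷ 100.1 = 552.4 mol Ca²⁺.
Mass: 552.4 × 147 = 81,200 g.

81.2 kg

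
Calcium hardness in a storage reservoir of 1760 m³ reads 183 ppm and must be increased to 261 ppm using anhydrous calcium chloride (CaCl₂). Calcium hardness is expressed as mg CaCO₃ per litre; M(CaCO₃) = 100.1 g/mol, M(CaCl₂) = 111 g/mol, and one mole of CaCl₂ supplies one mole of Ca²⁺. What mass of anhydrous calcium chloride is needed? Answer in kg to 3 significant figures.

152 kg

Volume: 1760 m³ = 1,760,000 L.
Hardness to add: (261 − 183) = 78 mg/L as CaCO₃ × 1,760,000 L = 137,300 g as CaCO₃.
Moles of Ca²⁺ (1 mol Ca²⁺ ≡ 1 mol CaCO₃): 137,300 / 100.1 g/mol = 1371 mol.
Mass of CaCl₂: 1371 × 111 = 152,200 g.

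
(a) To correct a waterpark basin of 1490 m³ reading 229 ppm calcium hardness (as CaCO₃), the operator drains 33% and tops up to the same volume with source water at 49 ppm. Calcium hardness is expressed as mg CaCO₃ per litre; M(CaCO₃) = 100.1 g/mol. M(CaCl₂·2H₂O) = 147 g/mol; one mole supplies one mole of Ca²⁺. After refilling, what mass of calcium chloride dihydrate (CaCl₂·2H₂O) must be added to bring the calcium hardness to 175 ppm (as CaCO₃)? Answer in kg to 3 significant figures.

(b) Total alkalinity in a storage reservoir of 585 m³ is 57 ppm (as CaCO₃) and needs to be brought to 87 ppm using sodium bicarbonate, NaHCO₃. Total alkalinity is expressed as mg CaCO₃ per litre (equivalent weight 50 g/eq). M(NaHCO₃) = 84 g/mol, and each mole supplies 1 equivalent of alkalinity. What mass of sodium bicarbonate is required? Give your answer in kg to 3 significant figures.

(a) 11.8 kg; (b) 29.5 kg

(a) Volume: 1490 m³ = 1,490,000 L.
(a) After draining 33% and refilling: 229 × 0.67 + 49 × 0.33 = 169.6 ppm.
(a) Deficit to target: 175 − 169.6 = 5.4 mg/L.
(a) As CaCO₃: 5.4 mg/L × 1,490,000 L = 8046 g; ÷ 100.1 = 80.38 mol Ca²⁺.
(a) Mass: 80.38 × 147 = 11,820 g.

(b) Volume: 585 m³ = 585,000 L.
(b) Alkalinity to add: (87 − 57) = 30 mg/L as CaCO₃ × 585,000 L = 17,550 g as CaCO₃.
(b) Equivalents: 17,550 g ÷ 50 g/eq = 351 eq.
(b) NaHCO₃ supplies 1 eq per mole → 351 mol.
(b) Mass: 351 mol × 84 g/mol = 29,480 g.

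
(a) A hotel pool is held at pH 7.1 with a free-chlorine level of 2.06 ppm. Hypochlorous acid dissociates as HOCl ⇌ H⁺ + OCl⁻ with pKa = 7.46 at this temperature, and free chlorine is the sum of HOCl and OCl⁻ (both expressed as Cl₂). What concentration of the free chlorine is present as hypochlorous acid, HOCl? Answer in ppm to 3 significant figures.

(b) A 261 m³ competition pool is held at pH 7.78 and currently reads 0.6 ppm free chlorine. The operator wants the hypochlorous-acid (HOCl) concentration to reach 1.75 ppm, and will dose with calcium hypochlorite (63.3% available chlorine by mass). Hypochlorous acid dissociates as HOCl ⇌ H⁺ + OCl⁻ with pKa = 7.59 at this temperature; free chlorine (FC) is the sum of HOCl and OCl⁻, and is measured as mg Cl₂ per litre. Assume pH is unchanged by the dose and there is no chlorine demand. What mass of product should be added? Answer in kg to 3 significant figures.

(a) [OCl⁻]/[HOCl] = 10^(pH − pKa) = 10^(7.1 − 7.46) = 10^-0.36 = 0.4365.
(a) Fraction as HOCl = 1 / (1 + 0.4365) = 0.6961.
(a) HOCl = 0.6961 × 2.06 ppm = 1.434 ppm.

(b) Volume: 261 m³ = 261,000 L.
(b) [OCl⁻]/[HOCl] = 10^(pH − pKa) = 10^(7.78 − 7.59) = 1.549; fraction as HOCl = 1/(1 + 1.549) = 0.3923.
(b) Free chlorine required for 1.75 ppm HOCl: 1.75 / 0.3923 = 4.46 ppm.
(b) FC to add: 4.46 − 0.6 = 3.86 mg/L as Cl₂.
(b) Cl₂ equivalent: 3.86 mg/L × 261,000 L = 1008 g.
(b) Product at 63.3% available Cl: 1008 / 0.633 = 1592 g.

(a) 1.43 ppm; (b) 1.59 kg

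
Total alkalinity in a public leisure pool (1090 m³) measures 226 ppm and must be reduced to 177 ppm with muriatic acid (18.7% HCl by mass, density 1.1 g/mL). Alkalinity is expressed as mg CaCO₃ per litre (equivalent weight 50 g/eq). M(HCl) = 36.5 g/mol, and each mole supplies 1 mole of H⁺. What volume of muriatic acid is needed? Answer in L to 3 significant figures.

190 L

Volume: 1090 m³ = 1,090,000 L.
Alkalinity to neutralize: (226 − 177) = 49 mg/L as CaCO₃ × 1,090,000 L = 53,410 g as CaCO₃.
Equivalents of H⁺ required: 53,410 ÷ 50 g/eq = 1068 eq = 1068 mol HCl.
Mass of HCl: 1068 × 36.5 = 38,990 g.
Mass of 18.7% solution: 38,990 / 0.187 = 208,500 g.
Volume: 208,500 g ÷ 1.1 g/mL = 189,500 mL.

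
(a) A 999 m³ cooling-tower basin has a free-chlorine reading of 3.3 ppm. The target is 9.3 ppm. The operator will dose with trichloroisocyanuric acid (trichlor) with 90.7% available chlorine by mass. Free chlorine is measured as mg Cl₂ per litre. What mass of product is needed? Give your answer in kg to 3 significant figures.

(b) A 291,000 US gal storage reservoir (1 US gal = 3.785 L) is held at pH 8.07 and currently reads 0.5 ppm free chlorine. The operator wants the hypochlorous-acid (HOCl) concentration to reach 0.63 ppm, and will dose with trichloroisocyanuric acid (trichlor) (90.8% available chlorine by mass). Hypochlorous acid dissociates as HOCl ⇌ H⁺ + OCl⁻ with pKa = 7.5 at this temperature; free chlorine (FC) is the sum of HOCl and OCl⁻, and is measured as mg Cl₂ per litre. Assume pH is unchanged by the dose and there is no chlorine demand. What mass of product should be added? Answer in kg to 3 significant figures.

(a) 6.61 kg; (b) 3.00 kg

(a) Volume: 999 m³ = 999,000 L.
(a) Chlorine deficit: 9.3 − 3.3 = 6 ppm = 6 mg/L as Cl₂.
(a) Cl₂ equivalent needed: 6 mg/L × 999,000 L = 5,994,000 mg = 5994 g.
(a) Product at 90.7% available chlorine: 5994 / 0.907 = 6609 g.

(b) Volume: 291,000 US gal × 3.785 L/gal = 1,101,435 L.
(b) [OCl⁻]/[HOCl] = 10^(pH − pKa) = 10^(8.07 − 7.5) = 3.715; fraction as HOCl = 1/(1 + 3.715) = 0.2121.
(b) Free chlorine required for 0.63 ppm HOCl: 0.63 / 0.2121 = 2.971 ppm.
(b) FC to add: 2.971 − 0.5 = 2.471 mg/L as Cl₂.
(b) Cl₂ equivalent: 2.471 mg/L × 1,101,435 L = 2721 g.
(b) Product at 90.8% available Cl: 2721 / 0.908 = 2997 g.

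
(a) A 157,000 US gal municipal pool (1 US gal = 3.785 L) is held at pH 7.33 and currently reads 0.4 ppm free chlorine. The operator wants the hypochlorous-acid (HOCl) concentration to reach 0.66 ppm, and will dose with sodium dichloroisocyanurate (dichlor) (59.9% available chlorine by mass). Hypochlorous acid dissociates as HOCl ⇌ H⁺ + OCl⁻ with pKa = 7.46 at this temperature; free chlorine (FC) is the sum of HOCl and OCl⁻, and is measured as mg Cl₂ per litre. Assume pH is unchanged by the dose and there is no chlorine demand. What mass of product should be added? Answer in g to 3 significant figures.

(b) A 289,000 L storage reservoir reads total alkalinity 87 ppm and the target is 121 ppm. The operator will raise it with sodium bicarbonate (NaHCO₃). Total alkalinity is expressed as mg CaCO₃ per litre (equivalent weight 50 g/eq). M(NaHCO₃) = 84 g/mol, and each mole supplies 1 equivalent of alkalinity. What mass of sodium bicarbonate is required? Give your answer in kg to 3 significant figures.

(a) Volume: 157,000 US gal × 3.785 L/gal = 594,245 L.
(a) [OCl⁻]/[HOCl] = 10^(pH − pKa) = 10^(7.33 − 7.46) = 0.7413; fraction as HOCl = 1/(1 + 0.7413) = 0.5743.
(a) Free chlorine required for 0.66 ppm HOCl: 0.66 / 0.5743 = 1.149 ppm.
(a) FC to add: 1.149 − 0.4 = 0.7493 mg/L as Cl₂.
(a) Cl₂ equivalent: 0.7493 mg/L × 594,245 L = 445.2 g.
(a) Product at 59.9% available Cl: 445.2 / 0.599 = 743.3 g.

(b) Alkalinity to add: (121 − 87) = 34 mg/L as CaCO₃ × 289,000 L = 9826 g as CaCO₃.
(b) Equivalents: 9826 g ÷ 50 g/eq = 196.5 eq.
(b) NaHCO₃ supplies 1 eq per mole → 196.5 mol.
(b) Mass: 196.5 mol × 84 g/mol = 16,510 g.

(a) 743 g; (b) 16.5 kg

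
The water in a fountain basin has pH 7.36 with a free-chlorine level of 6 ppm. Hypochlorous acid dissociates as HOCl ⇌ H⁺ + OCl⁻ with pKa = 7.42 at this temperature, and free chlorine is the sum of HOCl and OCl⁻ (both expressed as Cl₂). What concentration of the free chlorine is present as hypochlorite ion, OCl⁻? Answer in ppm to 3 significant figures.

2.79 ppm

[OCl⁻]/[HOCl] = 10^(pH − pKa) = 10^(7.36 − 7.42) = 10^-0.06 = 0.871.
Fraction as HOCl = 1 / (1 + 0.871) = 0.5345.
OCl⁻ = (1 − 0.5345) × 6 ppm = 2.793 ppm.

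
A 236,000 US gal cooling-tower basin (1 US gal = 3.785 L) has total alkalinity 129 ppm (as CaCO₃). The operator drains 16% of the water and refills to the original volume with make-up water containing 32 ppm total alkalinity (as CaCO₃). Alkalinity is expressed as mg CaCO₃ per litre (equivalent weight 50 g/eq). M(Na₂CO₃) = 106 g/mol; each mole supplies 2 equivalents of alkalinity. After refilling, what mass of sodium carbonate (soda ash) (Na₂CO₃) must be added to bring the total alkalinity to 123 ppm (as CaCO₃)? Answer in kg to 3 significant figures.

Volume: 236,000 US gal × 3.785 L/gal = 893,260 L.
After draining 16% and refilling: 129 × 0.84 + 32 × 0.16 = 113.48 ppm.
Deficit to target: 123 − 113.48 = 9.52 mg/L.
As CaCO₃: 9.52 mg/L × 893,260 L = 8504 g; ÷ 50 g/eq ÷ 2 = 85.04 mol Na₂CO₃.
Mass: 85.04 × 106 = 9014 g.

9.01 kg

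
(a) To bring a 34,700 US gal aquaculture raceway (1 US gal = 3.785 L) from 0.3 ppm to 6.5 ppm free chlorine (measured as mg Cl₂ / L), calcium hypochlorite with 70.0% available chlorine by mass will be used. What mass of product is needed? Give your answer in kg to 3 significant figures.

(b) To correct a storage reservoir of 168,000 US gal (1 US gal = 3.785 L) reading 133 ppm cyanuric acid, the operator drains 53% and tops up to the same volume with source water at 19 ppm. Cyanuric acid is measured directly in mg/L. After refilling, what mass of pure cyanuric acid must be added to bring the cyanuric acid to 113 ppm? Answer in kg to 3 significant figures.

(a) Volume: 34,700 US gal × 3.785 L/gal = 131,340 L.
(a) Chlorine deficit: 6.5 − 0.3 = 6.2 ppm = 6.2 mg/L as Cl₂.
(a) Cl₂ equivalent needed: 6.2 mg/L × 131,340 L = 814,300 mg = 814.3 g.
(a) Product at 70.0% available chlorine: 814.3 / 0.7 = 1163 g.

(b) Volume: 168,000 US gal × 3.785 L/gal = 635,880 L.
(b) After draining 53% and refilling: 133 × 0.47 + 19 × 0.53 = 72.58 ppm.
(b) Deficit to target: 113 − 72.58 = 40.42 mg/L.
(b) Mass: 40.42 mg/L × 635,880 L = 25,700 g cyanuric acid.

(a) 1.16 kg; (b) 25.7 kg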